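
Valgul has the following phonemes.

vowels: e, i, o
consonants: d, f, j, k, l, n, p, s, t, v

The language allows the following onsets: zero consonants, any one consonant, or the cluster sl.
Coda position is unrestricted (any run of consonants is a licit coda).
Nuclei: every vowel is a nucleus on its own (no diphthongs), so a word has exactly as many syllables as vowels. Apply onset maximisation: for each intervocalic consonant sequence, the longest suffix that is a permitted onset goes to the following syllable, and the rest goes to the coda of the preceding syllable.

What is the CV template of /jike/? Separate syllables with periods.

Nuclei (vowels): i, e → 2 syllables.
/i…e/ gap (V1→V2): just /k/ — single C goes to the following onset.
Result: ji.ke.
Mapping each syllable to C/V: /ji/ → CV, /ke/ → CV.

CV.CV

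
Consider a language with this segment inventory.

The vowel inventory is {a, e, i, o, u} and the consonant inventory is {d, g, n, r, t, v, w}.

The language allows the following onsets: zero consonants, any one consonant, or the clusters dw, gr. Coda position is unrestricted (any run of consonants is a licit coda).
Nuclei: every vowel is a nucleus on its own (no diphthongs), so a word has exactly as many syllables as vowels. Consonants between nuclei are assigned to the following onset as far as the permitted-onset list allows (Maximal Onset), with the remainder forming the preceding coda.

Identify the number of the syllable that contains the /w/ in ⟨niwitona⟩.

2

Vowels present: i, i, o, a; each is a nucleus, giving 4 syllables.
/i…i/ gap (V1→V2): /w/ is a single consonant, so it becomes the next onset.
/i…o/ gap (V2→V3): /t/ → onset of the next syllable (single consonants are always licit onsets).
/o…a/ gap (V3→V4): just /n/ — single C goes to the following onset.
Result: ni.wi.to.na.
The /w/ is in the onset of syllable 2 (/wi/).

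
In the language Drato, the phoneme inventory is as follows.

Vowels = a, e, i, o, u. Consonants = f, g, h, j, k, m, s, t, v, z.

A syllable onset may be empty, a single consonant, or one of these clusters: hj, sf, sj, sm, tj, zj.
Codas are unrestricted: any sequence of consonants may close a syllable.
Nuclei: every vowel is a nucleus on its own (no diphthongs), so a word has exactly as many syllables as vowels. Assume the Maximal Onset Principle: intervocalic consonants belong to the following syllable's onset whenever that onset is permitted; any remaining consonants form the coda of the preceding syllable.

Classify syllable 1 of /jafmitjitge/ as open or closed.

closed

Vowels present: a, i, i, e; each is a nucleus, giving 4 syllables.
/a…i/ gap (V1→V2): /fm/ splits as /f/ + /m/ (/m/ is the longest suffix that is a licit onset).
/i…i/ gap (V2→V3): /tj/ — entire cluster is a permitted onset → onset /tj/, coda ∅.
/i…e/ gap (V3→V4): /tg/ splits as /t/ + /g/ (/g/ is the longest suffix that is a licit onset).
Putting it together: jaf.mi.tjit.ge.
Syllable 1 is /jaf/ with coda /f/, so it is closed.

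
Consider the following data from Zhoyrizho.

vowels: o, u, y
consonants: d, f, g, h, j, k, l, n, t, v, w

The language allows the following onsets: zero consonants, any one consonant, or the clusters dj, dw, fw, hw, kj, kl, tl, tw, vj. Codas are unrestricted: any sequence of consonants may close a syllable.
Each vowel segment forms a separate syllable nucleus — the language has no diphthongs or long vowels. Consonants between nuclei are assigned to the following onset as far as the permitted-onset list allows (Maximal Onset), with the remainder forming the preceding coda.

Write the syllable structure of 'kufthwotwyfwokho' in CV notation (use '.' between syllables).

Vowels present: u, o, y, o, o; each is a nucleus, giving 5 syllables.
/u…o/ gap (V1→V2): /fthw/ — longest licit onset from the right is /hw/, leaving /ft/ as coda.
/o…y/ gap (V2→V3): /tw/ is a licit onset in full, so it all attaches to the next syllable.
/y…o/ gap (V3→V4): /fw/ — entire cluster is a permitted onset → onset /fw/, coda ∅.
/o…o/ gap (V4→V5): /kh/ — longest licit onset from the right is /h/, leaving /k/ as coda.
Putting it together: kuft.hwo.twy.fwok.ho.
Mapping each syllable to C/V: /kuft/ → CVCC, /hwo/ → CCV, /twy/ → CCV, /fwok/ → CCVC, /ho/ → CV.

CVCC.CCV.CCV.CCVC.CV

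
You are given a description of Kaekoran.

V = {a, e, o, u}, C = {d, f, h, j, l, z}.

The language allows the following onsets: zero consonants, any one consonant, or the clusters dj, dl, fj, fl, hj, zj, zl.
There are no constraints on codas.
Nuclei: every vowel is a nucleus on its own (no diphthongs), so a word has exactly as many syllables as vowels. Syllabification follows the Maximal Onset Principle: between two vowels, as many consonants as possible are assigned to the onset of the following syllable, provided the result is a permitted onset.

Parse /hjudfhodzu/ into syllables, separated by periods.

Vowels present: u, o, u; each is a nucleus, giving 3 syllables.
/u…o/ gap (V1→V2): /dfh/ splits as /df/ + /h/ (/h/ is the longest suffix that is a licit onset).
/o…u/ gap (V2→V3): /dz/; trying suffixes from longest down, /z/ is the first permitted one, so coda /d/ | onset /z/.

hjudf.hod.zu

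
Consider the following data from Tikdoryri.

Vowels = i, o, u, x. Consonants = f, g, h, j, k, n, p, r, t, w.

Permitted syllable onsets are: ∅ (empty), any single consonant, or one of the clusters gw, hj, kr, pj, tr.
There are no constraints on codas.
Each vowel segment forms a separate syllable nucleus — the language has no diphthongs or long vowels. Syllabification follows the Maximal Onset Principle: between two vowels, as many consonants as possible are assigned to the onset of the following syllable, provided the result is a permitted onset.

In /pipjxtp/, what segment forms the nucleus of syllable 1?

Vowels present: i, x; each is a nucleus, giving 2 syllables.
The first nucleus (vowel 1 from the left) is /i/.

i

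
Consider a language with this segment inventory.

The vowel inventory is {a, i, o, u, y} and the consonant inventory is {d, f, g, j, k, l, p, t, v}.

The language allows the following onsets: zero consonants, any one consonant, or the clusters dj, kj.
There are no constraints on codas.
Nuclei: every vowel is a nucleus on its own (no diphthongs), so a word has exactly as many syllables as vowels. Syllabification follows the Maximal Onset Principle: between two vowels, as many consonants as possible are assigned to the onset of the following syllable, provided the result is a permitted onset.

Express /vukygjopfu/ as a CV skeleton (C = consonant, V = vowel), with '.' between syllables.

CV.CVC.CVC.CV

Nuclei (vowels): u, y, o, u → 4 syllables.
/u…y/ gap (V1→V2): /k/ is a single consonant, so it becomes the next onset.
/y…o/ gap (V2→V3): /gj/; trying suffixes from longest down, /j/ is the first permitted one, so coda /g/ | onset /j/.
/o…u/ gap (V3→V4): /pf/; trying suffixes from longest down, /f/ is the first permitted one, so coda /p/ | onset /f/.
So the parse is vu.kyg.jop.fu.
Mapping each syllable to C/V: /vu/ → CV, /kyg/ → CVC, /jop/ → CVC, /fu/ → CV.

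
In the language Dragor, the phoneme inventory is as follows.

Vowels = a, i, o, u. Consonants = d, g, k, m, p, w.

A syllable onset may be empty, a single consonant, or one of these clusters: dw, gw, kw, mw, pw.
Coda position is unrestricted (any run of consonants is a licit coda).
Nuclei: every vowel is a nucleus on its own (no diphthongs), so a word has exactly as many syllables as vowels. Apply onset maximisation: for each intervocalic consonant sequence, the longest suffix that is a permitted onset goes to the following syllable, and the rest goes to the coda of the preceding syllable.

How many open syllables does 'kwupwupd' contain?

Vowels present: u, u; each is a nucleus, giving 2 syllables.
V1 /u/ – V2 /u/: /pw/ is a licit onset in full, so it all attaches to the next syllable.
Putting it together: kwu.pwupd.
Classifying each syllable: /kwu/ (open), /pwupd/ (closed).
Open syllables: 1.

1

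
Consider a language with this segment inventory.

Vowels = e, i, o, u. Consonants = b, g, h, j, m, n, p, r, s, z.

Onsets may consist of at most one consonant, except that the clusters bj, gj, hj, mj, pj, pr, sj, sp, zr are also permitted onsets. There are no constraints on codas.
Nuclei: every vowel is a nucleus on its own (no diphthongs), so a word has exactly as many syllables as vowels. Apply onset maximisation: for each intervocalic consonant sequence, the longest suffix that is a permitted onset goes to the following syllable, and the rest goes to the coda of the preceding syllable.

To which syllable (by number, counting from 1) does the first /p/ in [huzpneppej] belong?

The vowels are u, e, e — 3 nuclei, so 3 syllables.
V1 /u/ – V2 /e/: /zpn/; trying suffixes from longest down, /n/ is the first permitted one, so coda /zp/ | onset /n/.
V2 /e/ – V3 /e/: /pp/; trying suffixes from longest down, /p/ is the first permitted one, so coda /p/ | onset /p/.
So the parse is huzp.nep.pej.
The first /p/ is in the coda of syllable 1 (/huzp/).

1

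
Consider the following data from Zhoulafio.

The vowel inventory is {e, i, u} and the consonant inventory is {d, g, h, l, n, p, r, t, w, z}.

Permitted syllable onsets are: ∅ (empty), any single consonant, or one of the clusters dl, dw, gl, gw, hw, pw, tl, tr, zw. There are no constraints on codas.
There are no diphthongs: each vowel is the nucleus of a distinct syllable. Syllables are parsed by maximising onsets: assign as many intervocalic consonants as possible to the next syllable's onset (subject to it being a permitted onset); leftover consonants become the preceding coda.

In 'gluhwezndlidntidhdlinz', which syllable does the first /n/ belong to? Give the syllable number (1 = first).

2

Vowels present: u, e, i, i, i; each is a nucleus, giving 5 syllables.
σ1/σ2 boundary: /hw/ — entire cluster is a permitted onset → onset /hw/, coda ∅.
σ2/σ3 boundary: /zndl/; trying suffixes from longest down, /dl/ is the first permitted one, so coda /zn/ | onset /dl/.
σ3/σ4 boundary: cluster /dnt/ — the longest permitted-onset suffix is /t/; onset = /t/, preceding coda = /dn/.
σ4/σ5 boundary: /dhdl/; trying suffixes from longest down, /dl/ is the first permitted one, so coda /dh/ | onset /dl/.
Putting it together: glu.hwezn.dlidn.tidh.dlinz.
The first /n/ is in the coda of syllable 2 (/hwezn/).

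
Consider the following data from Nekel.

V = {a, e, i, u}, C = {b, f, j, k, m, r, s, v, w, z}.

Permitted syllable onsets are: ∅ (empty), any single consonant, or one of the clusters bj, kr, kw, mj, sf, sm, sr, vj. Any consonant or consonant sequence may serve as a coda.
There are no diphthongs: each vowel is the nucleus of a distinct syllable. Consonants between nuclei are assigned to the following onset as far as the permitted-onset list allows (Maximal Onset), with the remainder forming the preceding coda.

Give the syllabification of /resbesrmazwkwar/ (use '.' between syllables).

Nuclei (vowels): e, e, a, a → 4 syllables.
V1 /e/ – V2 /e/: cluster /sb/ — the longest permitted-onset suffix is /b/; onset = /b/, preceding coda = /s/.
V2 /e/ – V3 /a/: cluster /srm/ — the longest permitted-onset suffix is /m/; onset = /m/, preceding coda = /sr/.
V3 /a/ – V4 /a/: cluster /zwkw/ — the longest permitted-onset suffix is /kw/; onset = /kw/, preceding coda = /zw/.

res.besr.mazw.kwar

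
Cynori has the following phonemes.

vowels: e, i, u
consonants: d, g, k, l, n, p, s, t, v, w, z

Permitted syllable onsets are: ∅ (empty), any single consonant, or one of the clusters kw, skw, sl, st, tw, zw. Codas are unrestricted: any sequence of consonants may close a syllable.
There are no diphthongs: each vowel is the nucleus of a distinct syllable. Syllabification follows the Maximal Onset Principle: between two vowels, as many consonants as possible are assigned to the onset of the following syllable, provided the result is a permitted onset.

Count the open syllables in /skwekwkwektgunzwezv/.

The vowels are e, e, u, e — 4 nuclei, so 4 syllables.
V1 /e/ – V2 /e/: /kwkw/; trying suffixes from longest down, /kw/ is the first permitted one, so coda /kw/ | onset /kw/.
V2 /e/ – V3 /u/: /ktg/ — longest licit onset from the right is /g/, leaving /kt/ as coda.
V3 /u/ – V4 /e/: /nzw/ — longest licit onset from the right is /zw/, leaving /n/ as coda.
Putting it together: skwekw.kwekt.gun.zwezv.
Classifying each syllable: /skwekw/ (closed), /kwekt/ (closed), /gun/ (closed), /zwezv/ (closed).
Open syllables: 0.

0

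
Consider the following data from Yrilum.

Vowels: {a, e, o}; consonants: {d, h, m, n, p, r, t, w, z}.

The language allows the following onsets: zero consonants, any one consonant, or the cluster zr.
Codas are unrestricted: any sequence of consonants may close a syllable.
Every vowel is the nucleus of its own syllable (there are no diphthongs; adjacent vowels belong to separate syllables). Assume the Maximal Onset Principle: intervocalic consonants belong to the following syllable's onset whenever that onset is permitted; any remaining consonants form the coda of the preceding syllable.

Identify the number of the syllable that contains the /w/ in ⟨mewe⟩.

The vowels are e, e — 2 nuclei, so 2 syllables.
Between /e/ (V1) and /e/ (V2): /w/ → onset of the next syllable (single consonants are always licit onsets).
Result: me.we.
The /w/ is in the onset of syllable 2 (/we/).

2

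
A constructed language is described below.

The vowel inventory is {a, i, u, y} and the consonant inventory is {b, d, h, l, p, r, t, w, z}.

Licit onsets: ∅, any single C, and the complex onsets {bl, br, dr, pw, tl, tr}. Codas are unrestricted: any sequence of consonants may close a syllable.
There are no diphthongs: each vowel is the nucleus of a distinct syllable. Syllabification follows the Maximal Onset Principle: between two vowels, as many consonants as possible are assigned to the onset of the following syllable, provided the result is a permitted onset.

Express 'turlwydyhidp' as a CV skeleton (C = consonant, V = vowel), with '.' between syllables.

The vowels are u, y, y, i — 4 nuclei, so 4 syllables.
V1 /u/ – V2 /y/: /rlw/ — longest licit onset from the right is /w/, leaving /rl/ as coda.
V2 /y/ – V3 /y/: just /d/ — single C goes to the following onset.
V3 /y/ – V4 /i/: just /h/ — single C goes to the following onset.
Syllabification: turl.wy.dy.hidp.
Mapping each syllable to C/V: /turl/ → CVCC, /wy/ → CV, /dy/ → CV, /hidp/ → CVCC.

CVCC.CV.CV.CVCC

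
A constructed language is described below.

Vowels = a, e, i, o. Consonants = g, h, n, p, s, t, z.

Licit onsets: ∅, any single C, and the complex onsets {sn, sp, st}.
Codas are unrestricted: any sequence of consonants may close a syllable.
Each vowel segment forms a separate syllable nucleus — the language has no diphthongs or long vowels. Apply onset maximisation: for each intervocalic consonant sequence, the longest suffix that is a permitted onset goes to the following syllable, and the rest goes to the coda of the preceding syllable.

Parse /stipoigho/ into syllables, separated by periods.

Nuclei (vowels): i, o, i, o → 4 syllables.
V1 /i/ – V2 /o/: /p/ → onset of the next syllable (single consonants are always licit onsets).
V2 /o/ – V3 /i/: hiatus — the boundary sits between the two vowels.
V3 /i/ – V4 /o/: /gh/ — longest licit onset from the right is /h/, leaving /g/ as coda.

sti.po.ig.ho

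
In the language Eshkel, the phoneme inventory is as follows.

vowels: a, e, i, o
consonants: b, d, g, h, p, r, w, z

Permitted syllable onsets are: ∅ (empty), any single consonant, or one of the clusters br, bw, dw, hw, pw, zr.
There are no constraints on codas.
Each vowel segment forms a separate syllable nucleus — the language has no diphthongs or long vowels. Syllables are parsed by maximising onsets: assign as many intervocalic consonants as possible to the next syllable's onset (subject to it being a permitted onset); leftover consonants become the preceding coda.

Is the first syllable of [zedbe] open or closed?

closed

Nuclei (vowels): e, e → 2 syllables.
/e…e/ gap (V1→V2): /db/ — longest licit onset from the right is /b/, leaving /d/ as coda.
Result: zed.be.
Syllable 1 is /zed/ with coda /d/, so it is closed.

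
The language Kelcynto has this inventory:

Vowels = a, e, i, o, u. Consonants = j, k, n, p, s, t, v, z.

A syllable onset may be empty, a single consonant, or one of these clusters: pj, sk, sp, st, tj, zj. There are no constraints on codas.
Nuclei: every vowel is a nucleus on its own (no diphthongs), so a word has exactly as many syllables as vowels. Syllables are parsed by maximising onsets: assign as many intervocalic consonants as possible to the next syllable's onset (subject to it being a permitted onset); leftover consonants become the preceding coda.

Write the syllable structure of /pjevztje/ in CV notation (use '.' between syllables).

CCVCC.CCV

The vowels are e, e — 2 nuclei, so 2 syllables.
σ1/σ2 boundary: /vztj/ splits as /vz/ + /tj/ (/tj/ is the longest suffix that is a licit onset).
So the parse is pjevz.tje.
Mapping each syllable to C/V: /pjevz/ → CCVCC, /tje/ → CCV.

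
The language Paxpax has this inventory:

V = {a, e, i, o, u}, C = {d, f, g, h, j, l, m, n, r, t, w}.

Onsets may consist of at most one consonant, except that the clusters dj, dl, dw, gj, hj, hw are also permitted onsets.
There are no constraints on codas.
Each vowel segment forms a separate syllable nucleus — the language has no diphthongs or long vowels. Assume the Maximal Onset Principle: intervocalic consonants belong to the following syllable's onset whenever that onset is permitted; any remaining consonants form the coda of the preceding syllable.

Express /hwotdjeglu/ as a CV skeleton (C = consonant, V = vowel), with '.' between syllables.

CCVC.CCVC.CV

The vowels are o, e, u — 3 nuclei, so 3 syllables.
σ1/σ2 boundary: cluster /tdj/ — the longest permitted-onset suffix is /dj/; onset = /dj/, preceding coda = /t/.
σ2/σ3 boundary: /gl/; trying suffixes from longest down, /l/ is the first permitted one, so coda /g/ | onset /l/.
Syllabification: hwot.djeg.lu.
Mapping each syllable to C/V: /hwot/ → CCVC, /djeg/ → CCVC, /lu/ → CV.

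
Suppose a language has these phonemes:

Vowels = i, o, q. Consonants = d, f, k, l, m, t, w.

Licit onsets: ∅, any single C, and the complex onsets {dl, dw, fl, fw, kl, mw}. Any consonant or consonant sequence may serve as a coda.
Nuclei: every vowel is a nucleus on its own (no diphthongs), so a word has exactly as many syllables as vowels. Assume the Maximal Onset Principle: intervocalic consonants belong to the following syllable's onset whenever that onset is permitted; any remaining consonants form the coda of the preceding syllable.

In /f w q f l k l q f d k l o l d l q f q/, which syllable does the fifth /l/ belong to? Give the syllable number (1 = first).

Nuclei (vowels): q, q, o, q, q → 5 syllables.
Between /q/ (V1) and /q/ (V2): /flkl/ — longest licit onset from the right is /kl/, leaving /fl/ as coda.
Between /q/ (V2) and /o/ (V3): /fdkl/; trying suffixes from longest down, /kl/ is the first permitted one, so coda /fd/ | onset /kl/.
Between /o/ (V3) and /q/ (V4): /ldl/ splits as /l/ + /dl/ (/dl/ is the longest suffix that is a licit onset).
Between /q/ (V4) and /q/ (V5): /f/ is a single consonant, so it becomes the next onset.
Result: fwqfl.klqfd.klol.dlq.fq.
The fifth /l/ is in the onset of syllable 4 (/dlq/).

4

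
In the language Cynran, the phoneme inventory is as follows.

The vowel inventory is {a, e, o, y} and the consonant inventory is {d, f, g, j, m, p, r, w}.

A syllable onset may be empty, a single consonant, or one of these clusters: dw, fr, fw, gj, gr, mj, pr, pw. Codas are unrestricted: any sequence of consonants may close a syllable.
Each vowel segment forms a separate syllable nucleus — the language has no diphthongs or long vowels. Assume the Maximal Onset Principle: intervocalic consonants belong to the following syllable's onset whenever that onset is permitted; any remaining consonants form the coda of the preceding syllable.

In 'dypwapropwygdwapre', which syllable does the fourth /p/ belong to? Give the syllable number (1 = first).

6

Vowels present: y, a, o, y, a, e; each is a nucleus, giving 6 syllables.
Between /y/ (V1) and /a/ (V2): /pw/ is a licit onset in full, so it all attaches to the next syllable.
Between /a/ (V2) and /o/ (V3): cluster /pr/ — /pr/ is itself a permitted onset, so the whole cluster goes right; preceding coda = ∅.
Between /o/ (V3) and /y/ (V4): cluster /pw/ — /pw/ is itself a permitted onset, so the whole cluster goes right; preceding coda = ∅.
Between /y/ (V4) and /a/ (V5): /gdw/ — longest licit onset from the right is /dw/, leaving /g/ as coda.
Between /a/ (V5) and /e/ (V6): cluster /pr/ — /pr/ is itself a permitted onset, so the whole cluster goes right; preceding coda = ∅.
So the parse is dy.pwa.pro.pwyg.dwa.pre.
The fourth /p/ is in the onset of syllable 6 (/pre/).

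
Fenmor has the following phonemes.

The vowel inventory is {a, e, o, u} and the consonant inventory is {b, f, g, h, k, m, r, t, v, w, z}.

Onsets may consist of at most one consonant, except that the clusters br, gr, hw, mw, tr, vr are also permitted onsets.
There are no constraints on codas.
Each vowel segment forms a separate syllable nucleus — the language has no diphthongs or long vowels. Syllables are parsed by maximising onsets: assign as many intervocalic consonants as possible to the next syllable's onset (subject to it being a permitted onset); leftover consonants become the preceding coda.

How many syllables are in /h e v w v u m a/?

3

Nuclei (vowels): e, u, a → 3 syllables.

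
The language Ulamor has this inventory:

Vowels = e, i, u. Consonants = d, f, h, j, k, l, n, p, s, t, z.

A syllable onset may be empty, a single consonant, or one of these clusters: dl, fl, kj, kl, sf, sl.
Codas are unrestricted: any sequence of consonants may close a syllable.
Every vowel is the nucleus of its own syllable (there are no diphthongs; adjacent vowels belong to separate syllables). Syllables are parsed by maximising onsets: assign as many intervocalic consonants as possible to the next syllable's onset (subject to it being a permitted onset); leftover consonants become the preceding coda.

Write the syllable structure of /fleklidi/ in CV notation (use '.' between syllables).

Vowels present: e, i, i; each is a nucleus, giving 3 syllables.
Between /e/ (V1) and /i/ (V2): cluster /kl/ — /kl/ is itself a permitted onset, so the whole cluster goes right; preceding coda = ∅.
Between /i/ (V2) and /i/ (V3): /d/ → onset of the next syllable (single consonants are always licit onsets).
So the parse is fle.kli.di.
Mapping each syllable to C/V: /fle/ → CCV, /kli/ → CCV, /di/ → CV.

CCV.CCV.CV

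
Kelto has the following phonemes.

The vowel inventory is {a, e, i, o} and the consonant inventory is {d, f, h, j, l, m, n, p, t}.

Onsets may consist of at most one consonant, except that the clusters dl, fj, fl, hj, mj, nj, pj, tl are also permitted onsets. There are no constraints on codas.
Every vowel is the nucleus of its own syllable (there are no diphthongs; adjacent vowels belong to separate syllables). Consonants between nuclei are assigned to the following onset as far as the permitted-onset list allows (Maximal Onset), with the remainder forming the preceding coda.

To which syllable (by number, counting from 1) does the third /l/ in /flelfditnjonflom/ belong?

Vowels present: e, i, o, o; each is a nucleus, giving 4 syllables.
/e…i/ gap (V1→V2): /lfd/ splits as /lf/ + /d/ (/d/ is the longest suffix that is a licit onset).
/i…o/ gap (V2→V3): /tnj/; trying suffixes from longest down, /nj/ is the first permitted one, so coda /t/ | onset /nj/.
/o…o/ gap (V3→V4): /nfl/ — longest licit onset from the right is /fl/, leaving /n/ as coda.
So the parse is flelf.dit.njon.flom.
The third /l/ is in the onset of syllable 4 (/flom/).

4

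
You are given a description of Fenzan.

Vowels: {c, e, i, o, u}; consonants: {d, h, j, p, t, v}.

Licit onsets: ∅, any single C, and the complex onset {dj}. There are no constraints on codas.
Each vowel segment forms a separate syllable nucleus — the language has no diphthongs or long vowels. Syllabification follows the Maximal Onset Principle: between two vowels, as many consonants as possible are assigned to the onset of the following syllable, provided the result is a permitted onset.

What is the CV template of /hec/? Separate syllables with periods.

Nuclei (vowels): e, c → 2 syllables.
/e…c/ gap (V1→V2): nothing intervenes; syllable break is V.V.
So the parse is he.c.
Mapping each syllable to C/V: /he/ → CV, /c/ → V.

CV.V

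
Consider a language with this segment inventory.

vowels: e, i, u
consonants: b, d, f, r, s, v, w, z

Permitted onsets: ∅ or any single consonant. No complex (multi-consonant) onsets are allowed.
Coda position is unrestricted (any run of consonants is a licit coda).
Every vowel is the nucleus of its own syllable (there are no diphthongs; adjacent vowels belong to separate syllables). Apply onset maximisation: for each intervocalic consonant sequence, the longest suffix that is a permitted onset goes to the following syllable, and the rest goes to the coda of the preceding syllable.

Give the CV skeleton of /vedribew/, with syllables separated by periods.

CVC.CV.CVC

The vowels are e, i, e — 3 nuclei, so 3 syllables.
Between /e/ (V1) and /i/ (V2): /dr/ splits as /d/ + /r/ (/r/ is the longest suffix that is a licit onset).
Between /i/ (V2) and /e/ (V3): /b/ → onset of the next syllable (single consonants are always licit onsets).
Syllabification: ved.ri.bew.
Mapping each syllable to C/V: /ved/ → CVC, /ri/ → CV, /bew/ → CVC.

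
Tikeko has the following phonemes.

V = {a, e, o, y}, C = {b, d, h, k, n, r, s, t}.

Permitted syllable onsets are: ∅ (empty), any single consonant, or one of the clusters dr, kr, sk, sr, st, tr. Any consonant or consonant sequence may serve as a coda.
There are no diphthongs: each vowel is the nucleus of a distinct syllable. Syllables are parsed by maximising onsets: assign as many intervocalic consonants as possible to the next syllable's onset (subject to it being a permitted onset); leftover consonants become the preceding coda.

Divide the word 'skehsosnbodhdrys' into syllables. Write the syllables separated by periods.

skeh.sosn.bodh.drys

The vowels are e, o, o, y — 4 nuclei, so 4 syllables.
σ1/σ2 boundary: /hs/ — longest licit onset from the right is /s/, leaving /h/ as coda.
σ2/σ3 boundary: /snb/; trying suffixes from longest down, /b/ is the first permitted one, so coda /sn/ | onset /b/.
σ3/σ4 boundary: /dhdr/ splits as /dh/ + /dr/ (/dr/ is the longest suffix that is a licit onset).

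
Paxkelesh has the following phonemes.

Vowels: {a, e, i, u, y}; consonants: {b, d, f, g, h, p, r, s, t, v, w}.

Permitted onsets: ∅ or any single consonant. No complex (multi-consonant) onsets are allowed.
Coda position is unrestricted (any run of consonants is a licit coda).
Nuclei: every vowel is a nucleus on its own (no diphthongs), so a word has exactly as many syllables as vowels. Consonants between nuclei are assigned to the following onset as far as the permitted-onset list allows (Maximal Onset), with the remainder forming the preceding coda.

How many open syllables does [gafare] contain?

The vowels are a, a, e — 3 nuclei, so 3 syllables.
σ1/σ2 boundary: just /f/ — single C goes to the following onset.
σ2/σ3 boundary: /r/ is a single consonant, so it becomes the next onset.
So the parse is ga.fa.re.
Classifying each syllable: /ga/ (open), /fa/ (open), /re/ (open).
Open syllables: 3.

3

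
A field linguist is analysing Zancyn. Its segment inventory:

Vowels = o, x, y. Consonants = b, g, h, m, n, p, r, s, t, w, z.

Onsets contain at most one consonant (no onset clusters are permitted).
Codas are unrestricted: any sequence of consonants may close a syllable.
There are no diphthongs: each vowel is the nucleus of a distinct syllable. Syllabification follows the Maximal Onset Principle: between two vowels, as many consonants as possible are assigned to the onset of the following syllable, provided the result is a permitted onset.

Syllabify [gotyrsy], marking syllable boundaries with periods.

go.tyr.sy

Nuclei (vowels): o, y, y → 3 syllables.
Between /o/ (V1) and /y/ (V2): /t/ → onset of the next syllable (single consonants are always licit onsets).
Between /y/ (V2) and /y/ (V3): /rs/; trying suffixes from longest down, /s/ is the first permitted one, so coda /r/ | onset /s/.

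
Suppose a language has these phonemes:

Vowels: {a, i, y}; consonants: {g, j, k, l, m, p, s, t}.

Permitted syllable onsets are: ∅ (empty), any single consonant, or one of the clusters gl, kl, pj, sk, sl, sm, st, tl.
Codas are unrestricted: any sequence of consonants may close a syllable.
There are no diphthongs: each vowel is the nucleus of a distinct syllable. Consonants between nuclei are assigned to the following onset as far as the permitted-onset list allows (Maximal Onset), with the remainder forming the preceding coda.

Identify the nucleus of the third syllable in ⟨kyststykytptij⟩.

Nuclei (vowels): y, y, y, i → 4 syllables.
The third nucleus (vowel 3 from the left) is /y/.

y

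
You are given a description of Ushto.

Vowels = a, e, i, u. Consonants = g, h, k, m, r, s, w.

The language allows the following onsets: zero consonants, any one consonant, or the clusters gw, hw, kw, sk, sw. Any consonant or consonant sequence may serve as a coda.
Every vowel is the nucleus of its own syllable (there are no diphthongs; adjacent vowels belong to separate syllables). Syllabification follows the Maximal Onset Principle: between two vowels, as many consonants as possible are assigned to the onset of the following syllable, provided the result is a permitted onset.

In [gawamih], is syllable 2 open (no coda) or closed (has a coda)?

open

Nuclei (vowels): a, a, i → 3 syllables.
/a…a/ gap (V1→V2): /w/ is a single consonant, so it becomes the next onset.
/a…i/ gap (V2→V3): just /m/ — single C goes to the following onset.
Result: ga.wa.mih.
Syllable 2 is /wa/; it ends in its nucleus with no coda, so it is open.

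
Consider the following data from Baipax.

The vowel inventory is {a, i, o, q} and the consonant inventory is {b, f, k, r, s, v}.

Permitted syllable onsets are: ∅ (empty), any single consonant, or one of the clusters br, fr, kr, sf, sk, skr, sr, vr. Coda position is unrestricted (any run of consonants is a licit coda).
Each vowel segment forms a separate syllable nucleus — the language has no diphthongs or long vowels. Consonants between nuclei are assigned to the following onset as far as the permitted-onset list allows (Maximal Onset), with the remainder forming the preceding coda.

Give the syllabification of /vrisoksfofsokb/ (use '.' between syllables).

vri.sok.sfof.sokb

Vowels present: i, o, o, o; each is a nucleus, giving 4 syllables.
σ1/σ2 boundary: /s/ → onset of the next syllable (single consonants are always licit onsets).
σ2/σ3 boundary: cluster /ksf/ — the longest permitted-onset suffix is /sf/; onset = /sf/, preceding coda = /k/.
σ3/σ4 boundary: /fs/; trying suffixes from longest down, /s/ is the first permitted one, so coda /f/ | onset /s/.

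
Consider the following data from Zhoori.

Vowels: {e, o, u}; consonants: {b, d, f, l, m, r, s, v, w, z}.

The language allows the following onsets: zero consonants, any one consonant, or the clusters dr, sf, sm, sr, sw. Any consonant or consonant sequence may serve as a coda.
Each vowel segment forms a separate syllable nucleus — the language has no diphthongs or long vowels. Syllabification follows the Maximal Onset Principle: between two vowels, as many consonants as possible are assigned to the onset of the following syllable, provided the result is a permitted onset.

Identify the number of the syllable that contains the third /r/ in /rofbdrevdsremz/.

Vowels present: o, e, e; each is a nucleus, giving 3 syllables.
/o…e/ gap (V1→V2): /fbdr/; trying suffixes from longest down, /dr/ is the first permitted one, so coda /fb/ | onset /dr/.
/e…e/ gap (V2→V3): /vdsr/ splits as /vd/ + /sr/ (/sr/ is the longest suffix that is a licit onset).
Result: rofb.drevd.sremz.
The third /r/ is in the onset of syllable 3 (/sremz/).

3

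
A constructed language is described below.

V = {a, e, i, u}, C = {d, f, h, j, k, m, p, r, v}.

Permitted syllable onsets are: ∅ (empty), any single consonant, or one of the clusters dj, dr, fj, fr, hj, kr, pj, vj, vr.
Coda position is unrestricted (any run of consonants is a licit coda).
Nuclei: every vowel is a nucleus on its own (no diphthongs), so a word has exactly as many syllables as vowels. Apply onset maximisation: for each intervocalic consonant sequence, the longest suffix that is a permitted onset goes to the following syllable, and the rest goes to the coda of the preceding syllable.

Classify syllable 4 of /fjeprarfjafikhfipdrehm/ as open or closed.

closed

Vowels present: e, a, a, i, i, e; each is a nucleus, giving 6 syllables.
σ1/σ2 boundary: /pr/ — longest licit onset from the right is /r/, leaving /p/ as coda.
σ2/σ3 boundary: /rfj/; trying suffixes from longest down, /fj/ is the first permitted one, so coda /r/ | onset /fj/.
σ3/σ4 boundary: /f/ is a single consonant, so it becomes the next onset.
σ4/σ5 boundary: /khf/ — longest licit onset from the right is /f/, leaving /kh/ as coda.
σ5/σ6 boundary: /pdr/; trying suffixes from longest down, /dr/ is the first permitted one, so coda /p/ | onset /dr/.
Result: fjep.rar.fja.fikh.fip.drehm.
Syllable 4 is /fikh/ with coda /kh/, so it is closed.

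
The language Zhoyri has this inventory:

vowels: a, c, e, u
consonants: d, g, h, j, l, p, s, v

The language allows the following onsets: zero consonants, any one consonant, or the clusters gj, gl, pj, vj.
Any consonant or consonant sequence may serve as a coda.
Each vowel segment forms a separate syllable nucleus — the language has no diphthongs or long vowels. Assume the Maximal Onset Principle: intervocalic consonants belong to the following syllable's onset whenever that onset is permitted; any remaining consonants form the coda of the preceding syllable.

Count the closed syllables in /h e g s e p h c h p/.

3

Nuclei (vowels): e, e, c → 3 syllables.
σ1/σ2 boundary: /gs/ splits as /g/ + /s/ (/s/ is the longest suffix that is a licit onset).
σ2/σ3 boundary: /ph/ — longest licit onset from the right is /h/, leaving /p/ as coda.
So the parse is heg.sep.hchp.
Classifying each syllable: /heg/ (closed), /sep/ (closed), /hchp/ (closed).
Closed syllables: 3.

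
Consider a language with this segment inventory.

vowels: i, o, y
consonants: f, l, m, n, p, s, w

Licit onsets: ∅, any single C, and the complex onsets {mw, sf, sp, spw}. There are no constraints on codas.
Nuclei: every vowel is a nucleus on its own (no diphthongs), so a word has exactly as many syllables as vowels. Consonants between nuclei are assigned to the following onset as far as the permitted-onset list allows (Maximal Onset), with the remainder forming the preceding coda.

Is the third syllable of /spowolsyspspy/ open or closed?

The vowels are o, o, y, y — 4 nuclei, so 4 syllables.
V1 /o/ – V2 /o/: just /w/ — single C goes to the following onset.
V2 /o/ – V3 /y/: /ls/ splits as /l/ + /s/ (/s/ is the longest suffix that is a licit onset).
V3 /y/ – V4 /y/: /spsp/ — longest licit onset from the right is /sp/, leaving /sp/ as coda.
Syllabification: spo.wol.sysp.spy.
Syllable 3 is /sysp/ with coda /sp/, so it is closed.

closed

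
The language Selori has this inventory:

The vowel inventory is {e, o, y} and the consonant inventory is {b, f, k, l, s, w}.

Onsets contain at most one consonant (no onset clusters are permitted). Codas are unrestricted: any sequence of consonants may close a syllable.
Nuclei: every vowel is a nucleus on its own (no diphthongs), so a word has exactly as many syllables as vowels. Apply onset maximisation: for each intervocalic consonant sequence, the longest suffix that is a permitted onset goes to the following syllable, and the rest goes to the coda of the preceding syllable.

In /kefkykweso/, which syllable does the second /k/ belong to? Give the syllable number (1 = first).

The vowels are e, y, e, o — 4 nuclei, so 4 syllables.
/e…y/ gap (V1→V2): /fk/ — longest licit onset from the right is /k/, leaving /f/ as coda.
/y…e/ gap (V2→V3): cluster /kw/ — the longest permitted-onset suffix is /w/; onset = /w/, preceding coda = /k/.
/e…o/ gap (V3→V4): /s/ is a single consonant, so it becomes the next onset.
Putting it together: kef.kyk.we.so.
The second /k/ is in the onset of syllable 2 (/kyk/).

2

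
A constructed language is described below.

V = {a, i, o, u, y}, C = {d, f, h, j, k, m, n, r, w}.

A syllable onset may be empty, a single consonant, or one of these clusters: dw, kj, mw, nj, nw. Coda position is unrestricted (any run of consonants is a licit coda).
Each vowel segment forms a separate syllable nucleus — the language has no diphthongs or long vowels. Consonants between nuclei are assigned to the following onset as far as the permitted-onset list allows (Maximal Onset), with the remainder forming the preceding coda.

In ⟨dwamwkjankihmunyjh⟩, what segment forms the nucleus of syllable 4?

u

The vowels are a, a, i, u, y — 5 nuclei, so 5 syllables.
The fourth nucleus (vowel 4 from the left) is /u/.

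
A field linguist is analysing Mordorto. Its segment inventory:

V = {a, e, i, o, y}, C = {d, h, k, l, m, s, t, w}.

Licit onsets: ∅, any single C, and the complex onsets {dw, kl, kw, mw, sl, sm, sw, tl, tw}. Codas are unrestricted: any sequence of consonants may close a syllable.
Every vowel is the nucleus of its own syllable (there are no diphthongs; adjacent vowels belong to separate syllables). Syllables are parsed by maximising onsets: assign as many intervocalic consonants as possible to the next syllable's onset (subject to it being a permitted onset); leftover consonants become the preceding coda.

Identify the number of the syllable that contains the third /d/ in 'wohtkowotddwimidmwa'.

5

The vowels are o, o, o, i, i, a — 6 nuclei, so 6 syllables.
σ1/σ2 boundary: /htk/; trying suffixes from longest down, /k/ is the first permitted one, so coda /ht/ | onset /k/.
σ2/σ3 boundary: just /w/ — single C goes to the following onset.
σ3/σ4 boundary: /tddw/; trying suffixes from longest down, /dw/ is the first permitted one, so coda /td/ | onset /dw/.
σ4/σ5 boundary: just /m/ — single C goes to the following onset.
σ5/σ6 boundary: /dmw/; trying suffixes from longest down, /mw/ is the first permitted one, so coda /d/ | onset /mw/.
Syllabification: woht.ko.wotd.dwi.mid.mwa.
The third /d/ is in the coda of syllable 5 (/mid/).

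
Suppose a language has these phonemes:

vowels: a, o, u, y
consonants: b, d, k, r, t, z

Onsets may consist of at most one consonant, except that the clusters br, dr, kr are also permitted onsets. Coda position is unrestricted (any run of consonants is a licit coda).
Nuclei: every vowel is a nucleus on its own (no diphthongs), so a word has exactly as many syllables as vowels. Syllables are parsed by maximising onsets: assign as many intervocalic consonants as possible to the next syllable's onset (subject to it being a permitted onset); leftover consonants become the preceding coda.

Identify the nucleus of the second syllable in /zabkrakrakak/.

a

Vowels present: a, a, a, a; each is a nucleus, giving 4 syllables.
The second nucleus (vowel 2 from the left) is /a/.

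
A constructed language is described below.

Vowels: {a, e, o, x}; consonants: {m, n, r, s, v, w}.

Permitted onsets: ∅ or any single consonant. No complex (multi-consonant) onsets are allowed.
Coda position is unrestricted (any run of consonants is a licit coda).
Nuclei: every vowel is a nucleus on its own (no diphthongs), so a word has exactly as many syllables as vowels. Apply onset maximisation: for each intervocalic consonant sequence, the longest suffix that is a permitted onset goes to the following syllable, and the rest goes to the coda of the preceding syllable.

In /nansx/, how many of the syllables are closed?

1

Nuclei (vowels): a, x → 2 syllables.
Between /a/ (V1) and /x/ (V2): /ns/ splits as /n/ + /s/ (/s/ is the longest suffix that is a licit onset).
Result: nan.sx.
Classifying each syllable: /nan/ (closed), /sx/ (open).
Closed syllables: 1.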